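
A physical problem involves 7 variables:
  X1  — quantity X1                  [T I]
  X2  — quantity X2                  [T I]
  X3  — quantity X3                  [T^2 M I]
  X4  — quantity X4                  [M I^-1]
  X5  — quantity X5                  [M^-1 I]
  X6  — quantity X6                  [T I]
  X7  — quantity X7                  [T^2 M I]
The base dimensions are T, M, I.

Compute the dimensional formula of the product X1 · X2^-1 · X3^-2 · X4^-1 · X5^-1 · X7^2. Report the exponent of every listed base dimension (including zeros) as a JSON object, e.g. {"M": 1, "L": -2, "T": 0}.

Exponent matrix [T,M,I] × [X1,X2,X3,X4,X5,X6,X7]:
  T: [ 1  1  2  0  0  1  2]
  M: [ 0  0  1  1 -1  0  1]
  I: [ 1  1  1 -1  1  1  1]
  [T]: (1)·1+(-1)·1+(-2)·2+(-1)·0+(-1)·0+(2)·2 = 0
  [M]: (1)·0+(-1)·0+(-2)·1+(-1)·1+(-1)·-1+(2)·1 = 0
  [I]: (1)·1+(-1)·1+(-2)·1+(-1)·-1+(-1)·1+(2)·1 = 0
⇒ 1 (dimensionless)

{"T": 0, "M": 0, "I": 0}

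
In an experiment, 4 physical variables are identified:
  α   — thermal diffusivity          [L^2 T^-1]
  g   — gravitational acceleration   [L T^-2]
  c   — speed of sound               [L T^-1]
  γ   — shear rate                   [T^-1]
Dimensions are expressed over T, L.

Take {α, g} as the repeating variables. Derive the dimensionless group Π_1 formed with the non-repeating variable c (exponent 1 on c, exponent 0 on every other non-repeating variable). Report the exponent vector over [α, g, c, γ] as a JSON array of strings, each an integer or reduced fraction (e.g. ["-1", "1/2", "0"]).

Dimensional matrix (T×L by α×g×c×γ):
  T: [-1 -2 -1 -1]
  L: [ 2  1  1  0]
RREF → pivots at {α,g} ⇒ r = 2
Pivot set = {α,g}, free = {c,γ}
RREF:
  r0: [   1    0  1/3 -1/3]
  r1: [   0    1  1/3  2/3]
Fix exponent of c at 1, γ at 0; solve each RREF row for its pivot's exponent:
  r0: exp(α) + (1/3)·1 = 0 ⇒ exp(α) = -1/3
  r1: exp(g) + (1/3)·1 = 0 ⇒ exp(g) = -1/3
Π_1 = α^(-1/3) · g^(-1/3) · c

["-1/3", "-1/3", "1", "0"]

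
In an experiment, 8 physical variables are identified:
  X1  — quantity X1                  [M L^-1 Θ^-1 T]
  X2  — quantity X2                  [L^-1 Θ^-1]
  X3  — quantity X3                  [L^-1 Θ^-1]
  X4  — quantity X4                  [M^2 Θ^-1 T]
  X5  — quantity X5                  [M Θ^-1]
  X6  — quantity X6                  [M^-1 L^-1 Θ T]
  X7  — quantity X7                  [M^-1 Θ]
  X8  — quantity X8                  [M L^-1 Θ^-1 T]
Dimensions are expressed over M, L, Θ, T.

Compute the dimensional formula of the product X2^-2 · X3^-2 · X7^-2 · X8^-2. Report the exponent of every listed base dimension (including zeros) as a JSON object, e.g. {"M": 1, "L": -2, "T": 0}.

{"M": 0, "L": 6, "Θ": 4, "T": -2}

Write exponents as rows M,L,Θ,T / cols X1,X2,X3,X4,X5,X6,X7,X8:
  M: [ 1  0  0  2  1 -1 -1  1]
  L: [-1 -1 -1  0  0 -1  0 -1]
  Θ: [-1 -1 -1 -1 -1  1  1 -1]
  T: [ 1  0  0  1  0  1  0  1]
  [M]: (-2)·0+(-2)·0+(-2)·-1+(-2)·1 = 0
  [L]: (-2)·-1+(-2)·-1+(-2)·0+(-2)·-1 = 6
  [Θ]: (-2)·-1+(-2)·-1+(-2)·1+(-2)·-1 = 4
  [T]: (-2)·0+(-2)·0+(-2)·0+(-2)·1 = -2
⇒ L^6 Θ^4 T^-2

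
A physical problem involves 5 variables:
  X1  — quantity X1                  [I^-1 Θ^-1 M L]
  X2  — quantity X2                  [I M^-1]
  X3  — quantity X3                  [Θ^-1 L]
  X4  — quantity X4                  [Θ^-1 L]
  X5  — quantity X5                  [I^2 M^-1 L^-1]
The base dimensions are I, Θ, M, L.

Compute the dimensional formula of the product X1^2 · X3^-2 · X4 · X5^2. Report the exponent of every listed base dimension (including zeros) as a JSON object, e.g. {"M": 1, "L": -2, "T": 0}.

Dimensional matrix (I×Θ×M×L by X1×X2×X3×X4×X5):
  I: [-1  1  0  0  2]
  Θ: [-1  0 -1 -1  0]
  M: [ 1 -1  0  0 -1]
  L: [ 1  0  1  1 -1]
  [I]: (2)·-1+(-2)·0+(1)·0+(2)·2 = 2
  [Θ]: (2)·-1+(-2)·-1+(1)·-1+(2)·0 = -1
  [M]: (2)·1+(-2)·0+(1)·0+(2)·-1 = 0
  [L]: (2)·1+(-2)·1+(1)·1+(2)·-1 = -1
⇒ I^2 Θ^-1 L^-1

{"I": 2, "Θ": -1, "M": 0, "L": -1}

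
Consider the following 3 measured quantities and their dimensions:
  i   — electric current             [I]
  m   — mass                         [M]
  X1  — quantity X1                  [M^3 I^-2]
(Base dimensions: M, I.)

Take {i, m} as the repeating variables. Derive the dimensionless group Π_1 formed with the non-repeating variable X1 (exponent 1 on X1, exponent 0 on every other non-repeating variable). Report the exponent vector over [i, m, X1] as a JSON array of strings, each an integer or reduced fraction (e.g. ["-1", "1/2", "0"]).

["2", "-3", "1"]

Dimensional matrix (M×I by i×m×X1):
  M: [ 0  1  3]
  I: [ 1  0 -2]
RREF → pivots at {i,m} ⇒ r = 2
Pivot set = {i,m}, free = {X1}
RREF:
  r0: [   1    0   -2]
  r1: [   0    1    3]
Fix exponent of X1 at 1; solve each RREF row for its pivot's exponent:
  r0: exp(i) + (-2)·1 = 0 ⇒ exp(i) = 2
  r1: exp(m) + (3)·1 = 0 ⇒ exp(m) = -3
Π_1 = i^2 · m^-3 · X1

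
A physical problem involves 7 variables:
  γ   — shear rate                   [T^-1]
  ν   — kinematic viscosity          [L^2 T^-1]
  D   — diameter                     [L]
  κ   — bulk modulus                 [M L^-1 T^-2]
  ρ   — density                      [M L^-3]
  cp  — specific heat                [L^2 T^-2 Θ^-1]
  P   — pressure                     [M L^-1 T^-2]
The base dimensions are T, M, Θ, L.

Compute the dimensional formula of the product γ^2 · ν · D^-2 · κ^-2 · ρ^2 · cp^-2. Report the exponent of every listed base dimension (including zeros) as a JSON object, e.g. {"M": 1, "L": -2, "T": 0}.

{"T": 5, "M": 0, "Θ": 2, "L": -8}

Write exponents as rows T,M,Θ,L / cols γ,ν,D,κ,ρ,cp,P:
  T: [-1 -1  0 -2  0 -2 -2]
  M: [ 0  0  0  1  1  0  1]
  Θ: [ 0  0  0  0  0 -1  0]
  L: [ 0  2  1 -1 -3  2 -1]
  [T]: (2)·-1+(1)·-1+(-2)·0+(-2)·-2+(2)·0+(-2)·-2 = 5
  [M]: (2)·0+(1)·0+(-2)·0+(-2)·1+(2)·1+(-2)·0 = 0
  [Θ]: (2)·0+(1)·0+(-2)·0+(-2)·0+(2)·0+(-2)·-1 = 2
  [L]: (2)·0+(1)·2+(-2)·1+(-2)·-1+(2)·-3+(-2)·2 = -8
⇒ T^5 Θ^2 L^-8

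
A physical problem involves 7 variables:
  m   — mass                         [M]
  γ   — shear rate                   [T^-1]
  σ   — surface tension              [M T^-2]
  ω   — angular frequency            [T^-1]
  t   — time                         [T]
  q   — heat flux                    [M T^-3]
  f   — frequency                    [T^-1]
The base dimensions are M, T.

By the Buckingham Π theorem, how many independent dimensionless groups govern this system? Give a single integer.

5

Write exponents as rows M,T / cols m,γ,σ,ω,t,q,f:
  M: [ 1  0  1  0  0  1  0]
  T: [ 0 -1 -2 -1  1 -3 -1]
Echelon form has 2 nonzero rows (pivots: m,γ)
n=7, r=2 ⇒ 5 dimensionless groups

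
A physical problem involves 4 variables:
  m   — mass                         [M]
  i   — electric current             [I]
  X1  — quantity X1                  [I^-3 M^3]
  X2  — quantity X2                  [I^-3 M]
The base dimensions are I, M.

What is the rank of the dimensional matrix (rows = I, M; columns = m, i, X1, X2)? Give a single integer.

Dimensional matrix (I×M by m×i×X1×X2):
  I: [ 0  1 -3 -3]
  M: [ 1  0  3  1]
RREF → pivots at {m,i} ⇒ r = 2

2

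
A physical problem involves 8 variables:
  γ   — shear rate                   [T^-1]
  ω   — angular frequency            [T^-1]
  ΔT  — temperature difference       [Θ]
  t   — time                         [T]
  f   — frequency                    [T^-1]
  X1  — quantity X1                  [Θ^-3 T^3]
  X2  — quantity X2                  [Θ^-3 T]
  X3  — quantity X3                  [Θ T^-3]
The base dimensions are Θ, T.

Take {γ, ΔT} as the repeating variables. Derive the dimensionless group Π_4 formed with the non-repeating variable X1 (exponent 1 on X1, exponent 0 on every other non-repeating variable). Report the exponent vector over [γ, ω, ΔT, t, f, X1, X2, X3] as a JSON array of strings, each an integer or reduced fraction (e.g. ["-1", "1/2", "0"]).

["3", "0", "3", "0", "0", "1", "0", "0"]

Write exponents as rows Θ,T / cols γ,ω,ΔT,t,f,X1,X2,X3:
  Θ: [ 0  0  1  0  0 -3 -3  1]
  T: [-1 -1  0  1 -1  3  1 -3]
Echelon form has 2 nonzero rows (pivots: γ,ΔT)
Pivot set = {γ,ΔT}, free = {ω,t,f,X1,X2,X3}
RREF:
  r0: [   1    1    0   -1    1   -3   -1    3]
  r1: [   0    0    1    0    0   -3   -3    1]
Fix exponent of X1 at 1, ω at 0, t at 0, f at 0, X2 at 0, X3 at 0; solve each RREF row for its pivot's exponent:
  r0: exp(γ) + (-3)·1 = 0 ⇒ exp(γ) = 3
  r1: exp(ΔT) + (-3)·1 = 0 ⇒ exp(ΔT) = 3
Π_4 = γ^3 · ΔT^3 · X1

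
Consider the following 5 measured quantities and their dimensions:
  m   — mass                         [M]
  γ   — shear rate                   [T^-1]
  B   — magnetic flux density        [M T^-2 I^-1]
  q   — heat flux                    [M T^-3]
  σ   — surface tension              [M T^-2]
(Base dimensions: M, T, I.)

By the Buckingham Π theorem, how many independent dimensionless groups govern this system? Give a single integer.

Exponent matrix [M,T,I] × [m,γ,B,q,σ]:
  M: [ 1  0  1  1  1]
  T: [ 0 -1 -2 -3 -2]
  I: [ 0  0 -1  0  0]
RREF → pivots at {m,γ,B} ⇒ r = 3
5 vars − rank 3 = 2 Π groups

2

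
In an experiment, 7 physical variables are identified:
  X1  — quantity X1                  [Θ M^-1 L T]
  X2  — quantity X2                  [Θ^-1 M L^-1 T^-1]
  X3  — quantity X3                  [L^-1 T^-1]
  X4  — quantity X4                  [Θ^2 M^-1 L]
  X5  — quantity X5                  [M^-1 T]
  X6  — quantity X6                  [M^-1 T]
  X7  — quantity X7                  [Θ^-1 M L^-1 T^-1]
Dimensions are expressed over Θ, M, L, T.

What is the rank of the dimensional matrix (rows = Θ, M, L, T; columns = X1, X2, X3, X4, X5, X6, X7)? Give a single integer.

3

Exponent matrix [Θ,M,L,T] × [X1,X2,X3,X4,X5,X6,X7]:
  Θ: [ 1 -1  0  2  0  0 -1]
  M: [-1  1  0 -1 -1 -1  1]
  L: [ 1 -1 -1  1  0  0 -1]
  T: [ 1 -1 -1  0  1  1 -1]
RREF → pivots at {X1,X3,X4} ⇒ r = 3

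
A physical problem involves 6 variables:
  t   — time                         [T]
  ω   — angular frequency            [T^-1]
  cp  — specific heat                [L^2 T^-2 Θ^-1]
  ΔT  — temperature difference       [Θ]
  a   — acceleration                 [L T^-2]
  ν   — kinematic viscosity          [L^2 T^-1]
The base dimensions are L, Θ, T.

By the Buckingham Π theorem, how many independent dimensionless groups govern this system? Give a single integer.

3

Write exponents as rows L,Θ,T / cols t,ω,cp,ΔT,a,ν:
  L: [ 0  0  2  0  1  2]
  Θ: [ 0  0 -1  1  0  0]
  T: [ 1 -1 -2  0 -2 -1]
Row reduction gives pivot columns t,cp,ΔT; rank = 3
Π count = n − r = 6 − 3 = 3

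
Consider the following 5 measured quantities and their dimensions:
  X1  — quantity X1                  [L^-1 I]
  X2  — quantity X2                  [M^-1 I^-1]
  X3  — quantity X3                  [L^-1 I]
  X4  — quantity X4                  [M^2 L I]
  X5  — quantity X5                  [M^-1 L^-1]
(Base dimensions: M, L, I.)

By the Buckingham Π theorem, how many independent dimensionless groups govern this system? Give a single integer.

3

Dimensional matrix (M×L×I by X1×X2×X3×X4×X5):
  M: [ 0 -1  0  2 -1]
  L: [-1  0 -1  1 -1]
  I: [ 1 -1  1  1  0]
RREF → pivots at {X1,X2} ⇒ r = 2
5 vars − rank 2 = 3 Π groups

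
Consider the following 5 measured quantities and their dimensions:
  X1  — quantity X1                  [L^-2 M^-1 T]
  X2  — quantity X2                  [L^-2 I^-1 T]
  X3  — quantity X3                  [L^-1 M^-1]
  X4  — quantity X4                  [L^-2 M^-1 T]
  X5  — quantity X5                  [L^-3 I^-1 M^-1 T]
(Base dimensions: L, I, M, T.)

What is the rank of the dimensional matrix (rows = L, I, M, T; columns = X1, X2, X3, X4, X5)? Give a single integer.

3

Exponent matrix [L,I,M,T] × [X1,X2,X3,X4,X5]:
  L: [-2 -2 -1 -2 -3]
  I: [ 0 -1  0  0 -1]
  M: [-1  0 -1 -1 -1]
  T: [ 1  1  0  1  1]
RREF → pivots at {X1,X2,X3} ⇒ r = 3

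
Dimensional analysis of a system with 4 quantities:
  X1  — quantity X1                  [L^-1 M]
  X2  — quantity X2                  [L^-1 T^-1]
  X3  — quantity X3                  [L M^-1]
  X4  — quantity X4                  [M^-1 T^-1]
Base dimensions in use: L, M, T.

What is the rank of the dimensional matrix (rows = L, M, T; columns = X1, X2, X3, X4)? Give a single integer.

2

Dimensional matrix (L×M×T by X1×X2×X3×X4):
  L: [-1 -1  1  0]
  M: [ 1  0 -1 -1]
  T: [ 0 -1  0 -1]
Echelon form has 2 nonzero rows (pivots: X1,X2)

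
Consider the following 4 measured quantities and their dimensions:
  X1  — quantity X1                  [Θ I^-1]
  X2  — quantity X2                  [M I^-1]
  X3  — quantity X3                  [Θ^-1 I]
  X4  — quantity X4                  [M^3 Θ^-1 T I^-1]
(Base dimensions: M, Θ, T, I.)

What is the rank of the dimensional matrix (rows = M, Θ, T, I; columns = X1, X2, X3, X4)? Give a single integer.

Exponent matrix [M,Θ,T,I] × [X1,X2,X3,X4]:
  M: [ 0  1  0  3]
  Θ: [ 1  0 -1 -1]
  T: [ 0  0  0  1]
  I: [-1 -1  1 -1]
RREF → pivots at {X1,X2,X4} ⇒ r = 3

3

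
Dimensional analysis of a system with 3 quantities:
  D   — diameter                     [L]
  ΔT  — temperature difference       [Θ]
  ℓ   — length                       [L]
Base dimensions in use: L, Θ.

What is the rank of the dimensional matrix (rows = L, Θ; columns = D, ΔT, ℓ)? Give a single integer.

Dimensional matrix (L×Θ by D×ΔT×ℓ):
  L: [ 1  0  1]
  Θ: [ 0  1  0]
RREF → pivots at {D,ΔT} ⇒ r = 2

2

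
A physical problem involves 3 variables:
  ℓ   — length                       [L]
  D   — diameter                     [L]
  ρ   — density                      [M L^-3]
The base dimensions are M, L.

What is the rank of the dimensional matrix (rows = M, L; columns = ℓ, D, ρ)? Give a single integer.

Dimensional matrix (M×L by ℓ×D×ρ):
  M: [ 0  0  1]
  L: [ 1  1 -3]
Row reduction gives pivot columns ℓ,ρ; rank = 2

2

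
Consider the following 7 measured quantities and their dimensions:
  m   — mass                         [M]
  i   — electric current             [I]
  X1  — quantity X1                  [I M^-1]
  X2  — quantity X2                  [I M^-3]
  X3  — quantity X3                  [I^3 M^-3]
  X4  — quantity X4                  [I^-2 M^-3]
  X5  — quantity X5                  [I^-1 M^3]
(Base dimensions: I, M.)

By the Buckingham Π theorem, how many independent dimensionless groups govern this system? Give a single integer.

5

Exponent matrix [I,M] × [m,i,X1,X2,X3,X4,X5]:
  I: [ 0  1  1  1  3 -2 -1]
  M: [ 1  0 -1 -3 -3 -3  3]
Row reduction gives pivot columns m,i; rank = 2
Π count = n − r = 7 − 2 = 5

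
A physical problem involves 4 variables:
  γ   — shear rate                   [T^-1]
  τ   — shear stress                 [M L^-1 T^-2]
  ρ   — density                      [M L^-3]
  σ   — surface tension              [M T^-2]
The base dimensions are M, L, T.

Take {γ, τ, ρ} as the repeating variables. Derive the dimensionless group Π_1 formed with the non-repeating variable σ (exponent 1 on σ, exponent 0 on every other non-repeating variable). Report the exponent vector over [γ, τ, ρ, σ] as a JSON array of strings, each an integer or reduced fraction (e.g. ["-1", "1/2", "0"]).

["1", "-3/2", "1/2", "1"]

Exponent matrix [M,L,T] × [γ,τ,ρ,σ]:
  M: [ 0  1  1  1]
  L: [ 0 -1 -3  0]
  T: [-1 -2  0 -2]
Row reduction gives pivot columns γ,τ,ρ; rank = 3
Pivot set = {γ,τ,ρ}, free = {σ}
RREF:
  r0: [   1    0    0   -1]
  r1: [   0    1    0  3/2]
  r2: [   0    0    1 -1/2]
Fix exponent of σ at 1; solve each RREF row for its pivot's exponent:
  r0: exp(γ) + (-1)·1 = 0 ⇒ exp(γ) = 1
  r1: exp(τ) + (3/2)·1 = 0 ⇒ exp(τ) = -3/2
  r2: exp(ρ) + (-1/2)·1 = 0 ⇒ exp(ρ) = 1/2
Π_1 = γ · τ^(-3/2) · ρ^(1/2) · σ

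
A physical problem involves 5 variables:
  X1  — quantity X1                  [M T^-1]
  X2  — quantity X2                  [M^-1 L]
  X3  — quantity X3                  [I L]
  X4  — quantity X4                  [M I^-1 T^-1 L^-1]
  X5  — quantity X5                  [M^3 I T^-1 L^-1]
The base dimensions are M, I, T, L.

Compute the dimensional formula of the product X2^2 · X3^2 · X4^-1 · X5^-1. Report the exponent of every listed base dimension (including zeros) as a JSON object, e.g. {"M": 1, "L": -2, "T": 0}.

{"M": -6, "I": 2, "T": 2, "L": 6}

Exponent matrix [M,I,T,L] × [X1,X2,X3,X4,X5]:
  M: [ 1 -1  0  1  3]
  I: [ 0  0  1 -1  1]
  T: [-1  0  0 -1 -1]
  L: [ 0  1  1 -1 -1]
  [M]: (2)·-1+(2)·0+(-1)·1+(-1)·3 = -6
  [I]: (2)·0+(2)·1+(-1)·-1+(-1)·1 = 2
  [T]: (2)·0+(2)·0+(-1)·-1+(-1)·-1 = 2
  [L]: (2)·1+(2)·1+(-1)·-1+(-1)·-1 = 6
⇒ M^-6 I^2 T^2 L^6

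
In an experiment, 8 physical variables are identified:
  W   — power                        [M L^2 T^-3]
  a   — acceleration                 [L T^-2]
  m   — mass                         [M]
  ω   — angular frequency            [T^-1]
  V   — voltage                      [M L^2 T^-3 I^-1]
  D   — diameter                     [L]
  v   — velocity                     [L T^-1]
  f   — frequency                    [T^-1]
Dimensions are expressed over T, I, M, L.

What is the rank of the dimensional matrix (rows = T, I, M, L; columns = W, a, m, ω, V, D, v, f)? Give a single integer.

Exponent matrix [T,I,M,L] × [W,a,m,ω,V,D,v,f]:
  T: [-3 -2  0 -1 -3  0 -1 -1]
  I: [ 0  0  0  0 -1  0  0  0]
  M: [ 1  0  1  0  1  0  0  0]
  L: [ 2  1  0  0  2  1  1  0]
RREF → pivots at {W,a,m,V} ⇒ r = 4

4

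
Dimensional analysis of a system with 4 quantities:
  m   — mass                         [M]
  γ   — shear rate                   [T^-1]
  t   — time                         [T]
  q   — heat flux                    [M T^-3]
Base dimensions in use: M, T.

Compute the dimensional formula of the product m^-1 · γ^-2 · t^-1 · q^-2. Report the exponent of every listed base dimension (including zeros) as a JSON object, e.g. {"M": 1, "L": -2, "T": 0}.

Write exponents as rows M,T / cols m,γ,t,q:
  M: [ 1  0  0  1]
  T: [ 0 -1  1 -3]
  [M]: (-1)·1+(-2)·0+(-1)·0+(-2)·1 = -3
  [T]: (-1)·0+(-2)·-1+(-1)·1+(-2)·-3 = 7
⇒ M^-3 T^7

{"M": -3, "T": 7}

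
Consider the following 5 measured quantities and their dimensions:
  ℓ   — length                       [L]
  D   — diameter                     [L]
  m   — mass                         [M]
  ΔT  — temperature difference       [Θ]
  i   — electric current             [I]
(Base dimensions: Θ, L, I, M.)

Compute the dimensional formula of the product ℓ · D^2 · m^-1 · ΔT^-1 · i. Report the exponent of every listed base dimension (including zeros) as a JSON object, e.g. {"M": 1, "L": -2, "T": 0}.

Dimensional matrix (Θ×L×I×M by ℓ×D×m×ΔT×i):
  Θ: [ 0  0  0  1  0]
  L: [ 1  1  0  0  0]
  I: [ 0  0  0  0  1]
  M: [ 0  0  1  0  0]
  [Θ]: (1)·0+(2)·0+(-1)·0+(-1)·1+(1)·0 = -1
  [L]: (1)·1+(2)·1+(-1)·0+(-1)·0+(1)·0 = 3
  [I]: (1)·0+(2)·0+(-1)·0+(-1)·0+(1)·1 = 1
  [M]: (1)·0+(2)·0+(-1)·1+(-1)·0+(1)·0 = -1
⇒ Θ^-1 L^3 I M^-1

{"Θ": -1, "L": 3, "I": 1, "M": -1}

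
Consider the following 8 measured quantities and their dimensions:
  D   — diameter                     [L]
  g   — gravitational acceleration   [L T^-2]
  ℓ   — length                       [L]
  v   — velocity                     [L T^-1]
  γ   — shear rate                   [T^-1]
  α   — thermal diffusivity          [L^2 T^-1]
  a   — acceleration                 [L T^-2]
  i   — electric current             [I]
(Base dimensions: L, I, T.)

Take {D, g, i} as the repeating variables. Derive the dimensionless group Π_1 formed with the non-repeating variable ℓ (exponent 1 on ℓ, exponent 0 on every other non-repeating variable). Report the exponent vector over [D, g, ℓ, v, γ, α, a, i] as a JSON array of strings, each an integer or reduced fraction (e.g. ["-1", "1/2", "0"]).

Dimensional matrix (L×I×T by D×g×ℓ×v×γ×α×a×i):
  L: [ 1  1  1  1  0  2  1  0]
  I: [ 0  0  0  0  0  0  0  1]
  T: [ 0 -2  0 -1 -1 -1 -2  0]
RREF → pivots at {D,g,i} ⇒ r = 3
Repeat: D,g,i; free: ℓ,v,γ,α,a
RREF:
  r0: [   1    0    1  1/2 -1/2  3/2    0    0]
  r1: [   0    1    0  1/2  1/2  1/2    1    0]
  r2: [   0    0    0    0    0    0    0    1]
Fix exponent of ℓ at 1, v at 0, γ at 0, α at 0, a at 0; solve each RREF row for its pivot's exponent:
  r0: exp(D) + (1)·1 = 0 ⇒ exp(D) = -1
  r1: exp(g) + (0)·1 = 0 ⇒ exp(g) = 0
  r2: exp(i) + (0)·1 = 0 ⇒ exp(i) = 0
Π_1 = D^-1 · ℓ

["-1", "0", "1", "0", "0", "0", "0", "0"]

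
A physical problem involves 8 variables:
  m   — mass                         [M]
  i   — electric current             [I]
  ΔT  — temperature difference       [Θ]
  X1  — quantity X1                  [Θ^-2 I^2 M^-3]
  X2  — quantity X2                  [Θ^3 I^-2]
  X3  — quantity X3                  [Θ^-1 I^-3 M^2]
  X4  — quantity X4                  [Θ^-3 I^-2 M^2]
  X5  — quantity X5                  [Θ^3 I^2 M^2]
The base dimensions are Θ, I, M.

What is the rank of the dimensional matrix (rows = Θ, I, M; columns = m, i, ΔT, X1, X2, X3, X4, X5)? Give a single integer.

3

Write exponents as rows Θ,I,M / cols m,i,ΔT,X1,X2,X3,X4,X5:
  Θ: [ 0  0  1 -2  3 -1 -3  3]
  I: [ 0  1  0  2 -2 -3 -2  2]
  M: [ 1  0  0 -3  0  2  2  2]
Row reduction gives pivot columns m,i,ΔT; rank = 3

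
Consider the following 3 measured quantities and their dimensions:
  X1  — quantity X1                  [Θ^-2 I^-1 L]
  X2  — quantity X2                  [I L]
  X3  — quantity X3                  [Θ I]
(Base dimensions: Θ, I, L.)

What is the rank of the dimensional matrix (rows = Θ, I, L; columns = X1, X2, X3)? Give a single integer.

Exponent matrix [Θ,I,L] × [X1,X2,X3]:
  Θ: [-2  0  1]
  I: [-1  1  1]
  L: [ 1  1  0]
Row reduction gives pivot columns X1,X2; rank = 2

2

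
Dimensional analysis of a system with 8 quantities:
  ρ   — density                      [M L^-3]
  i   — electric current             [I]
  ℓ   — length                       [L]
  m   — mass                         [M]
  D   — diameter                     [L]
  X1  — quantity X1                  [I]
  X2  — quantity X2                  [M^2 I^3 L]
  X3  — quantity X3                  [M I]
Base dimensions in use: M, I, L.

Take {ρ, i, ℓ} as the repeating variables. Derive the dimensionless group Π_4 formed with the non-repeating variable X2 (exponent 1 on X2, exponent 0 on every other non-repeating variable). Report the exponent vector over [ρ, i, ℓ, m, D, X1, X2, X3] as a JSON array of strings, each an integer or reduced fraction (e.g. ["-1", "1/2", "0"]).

["-2", "-3", "-7", "0", "0", "0", "1", "0"]

Write exponents as rows M,I,L / cols ρ,i,ℓ,m,D,X1,X2,X3:
  M: [ 1  0  0  1  0  0  2  1]
  I: [ 0  1  0  0  0  1  3  1]
  L: [-3  0  1  0  1  0  1  0]
RREF → pivots at {ρ,i,ℓ} ⇒ r = 3
Repeat: ρ,i,ℓ; free: m,D,X1,X2,X3
RREF:
  r0: [   1    0    0    1    0    0    2    1]
  r1: [   0    1    0    0    0    1    3    1]
  r2: [   0    0    1    3    1    0    7    3]
Fix exponent of X2 at 1, m at 0, D at 0, X1 at 0, X3 at 0; solve each RREF row for its pivot's exponent:
  r0: exp(ρ) + (2)·1 = 0 ⇒ exp(ρ) = -2
  r1: exp(i) + (3)·1 = 0 ⇒ exp(i) = -3
  r2: exp(ℓ) + (7)·1 = 0 ⇒ exp(ℓ) = -7
Π_4 = ρ^-2 · i^-3 · ℓ^-7 · X2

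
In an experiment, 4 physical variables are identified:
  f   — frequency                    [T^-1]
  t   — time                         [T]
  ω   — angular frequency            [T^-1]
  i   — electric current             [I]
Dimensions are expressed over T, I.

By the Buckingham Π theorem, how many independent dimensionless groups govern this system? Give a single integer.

Write exponents as rows T,I / cols f,t,ω,i:
  T: [-1  1 -1  0]
  I: [ 0  0  0  1]
Echelon form has 2 nonzero rows (pivots: f,i)
4 vars − rank 2 = 2 Π groups

2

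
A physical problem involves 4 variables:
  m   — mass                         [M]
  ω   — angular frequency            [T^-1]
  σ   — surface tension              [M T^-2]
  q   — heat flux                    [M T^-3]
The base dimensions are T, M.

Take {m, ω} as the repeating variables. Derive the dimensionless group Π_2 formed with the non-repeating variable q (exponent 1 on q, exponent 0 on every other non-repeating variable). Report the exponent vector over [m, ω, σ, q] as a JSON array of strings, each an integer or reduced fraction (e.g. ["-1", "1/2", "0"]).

Write exponents as rows T,M / cols m,ω,σ,q:
  T: [ 0 -1 -2 -3]
  M: [ 1  0  1  1]
Row reduction gives pivot columns m,ω; rank = 2
Pivot set = {m,ω}, free = {σ,q}
RREF:
  r0: [   1    0    1    1]
  r1: [   0    1    2    3]
Fix exponent of q at 1, σ at 0; solve each RREF row for its pivot's exponent:
  r0: exp(m) + (1)·1 = 0 ⇒ exp(m) = -1
  r1: exp(ω) + (3)·1 = 0 ⇒ exp(ω) = -3
Π_2 = m^-1 · ω^-3 · q

["-1", "-3", "0", "1"]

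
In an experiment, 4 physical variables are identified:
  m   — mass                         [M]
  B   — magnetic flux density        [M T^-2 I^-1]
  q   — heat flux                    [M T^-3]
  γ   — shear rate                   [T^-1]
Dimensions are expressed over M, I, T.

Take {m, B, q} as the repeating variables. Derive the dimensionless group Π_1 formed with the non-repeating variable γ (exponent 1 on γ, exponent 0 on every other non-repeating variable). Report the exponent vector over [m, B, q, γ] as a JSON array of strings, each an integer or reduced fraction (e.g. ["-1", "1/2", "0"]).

["1/3", "0", "-1/3", "1"]

Exponent matrix [M,I,T] × [m,B,q,γ]:
  M: [ 1  1  1  0]
  I: [ 0 -1  0  0]
  T: [ 0 -2 -3 -1]
Echelon form has 3 nonzero rows (pivots: m,B,q)
Repeat: m,B,q; free: γ
RREF:
  r0: [   1    0    0 -1/3]
  r1: [   0    1    0    0]
  r2: [   0    0    1  1/3]
Fix exponent of γ at 1; solve each RREF row for its pivot's exponent:
  r0: exp(m) + (-1/3)·1 = 0 ⇒ exp(m) = 1/3
  r1: exp(B) + (0)·1 = 0 ⇒ exp(B) = 0
  r2: exp(q) + (1/3)·1 = 0 ⇒ exp(q) = -1/3
Π_1 = m^(1/3) · q^(-1/3) · γ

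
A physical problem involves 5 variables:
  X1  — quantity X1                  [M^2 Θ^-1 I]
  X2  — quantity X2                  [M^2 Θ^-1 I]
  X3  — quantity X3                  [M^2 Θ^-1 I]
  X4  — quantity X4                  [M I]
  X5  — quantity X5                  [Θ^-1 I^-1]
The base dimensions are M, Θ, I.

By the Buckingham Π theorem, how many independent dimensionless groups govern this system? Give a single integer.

3

Dimensional matrix (M×Θ×I by X1×X2×X3×X4×X5):
  M: [ 2  2  2  1  0]
  Θ: [-1 -1 -1  0 -1]
  I: [ 1  1  1  1 -1]
RREF → pivots at {X1,X4} ⇒ r = 2
5 vars − rank 2 = 3 Π groups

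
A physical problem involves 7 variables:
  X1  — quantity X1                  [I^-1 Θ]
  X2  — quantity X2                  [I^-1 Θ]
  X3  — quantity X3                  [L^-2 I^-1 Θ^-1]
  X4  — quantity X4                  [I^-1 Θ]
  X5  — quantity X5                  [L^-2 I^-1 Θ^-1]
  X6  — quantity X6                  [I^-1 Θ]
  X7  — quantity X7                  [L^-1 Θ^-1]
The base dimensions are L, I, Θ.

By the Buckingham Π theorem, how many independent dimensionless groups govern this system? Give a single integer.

Dimensional matrix (L×I×Θ by X1×X2×X3×X4×X5×X6×X7):
  L: [ 0  0 -2  0 -2  0 -1]
  I: [-1 -1 -1 -1 -1 -1  0]
  Θ: [ 1  1 -1  1 -1  1 -1]
RREF → pivots at {X1,X3} ⇒ r = 2
n=7, r=2 ⇒ 5 dimensionless groups

5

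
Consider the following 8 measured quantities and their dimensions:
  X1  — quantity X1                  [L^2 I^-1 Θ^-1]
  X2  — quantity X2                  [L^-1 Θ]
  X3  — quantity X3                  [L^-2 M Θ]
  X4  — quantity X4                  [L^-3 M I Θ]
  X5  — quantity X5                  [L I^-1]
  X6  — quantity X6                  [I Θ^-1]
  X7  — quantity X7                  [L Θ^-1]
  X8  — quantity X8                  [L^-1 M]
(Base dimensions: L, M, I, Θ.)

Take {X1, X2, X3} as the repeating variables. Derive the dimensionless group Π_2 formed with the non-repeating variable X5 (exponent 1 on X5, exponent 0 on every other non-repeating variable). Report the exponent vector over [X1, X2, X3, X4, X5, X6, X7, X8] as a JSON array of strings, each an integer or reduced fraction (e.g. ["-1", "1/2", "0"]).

Write exponents as rows L,M,I,Θ / cols X1,X2,X3,X4,X5,X6,X7,X8:
  L: [ 2 -1 -2 -3  1  0  1 -1]
  M: [ 0  0  1  1  0  0  0  1]
  I: [-1  0  0  1 -1  1  0  0]
  Θ: [-1  1  1  1  0 -1 -1  0]
Echelon form has 3 nonzero rows (pivots: X1,X2,X3)
Repeat: X1,X2,X3; free: X4,X5,X6,X7,X8
RREF:
  r0: [   1    0    0   -1    1   -1    0    0]
  r1: [   0    1    0   -1    1   -2   -1   -1]
  r2: [   0    0    1    1    0    0    0    1]
  r3: [   0    0    0    0    0    0    0    0]
Fix exponent of X5 at 1, X4 at 0, X6 at 0, X7 at 0, X8 at 0; solve each RREF row for its pivot's exponent:
  r0: exp(X1) + (1)·1 = 0 ⇒ exp(X1) = -1
  r1: exp(X2) + (1)·1 = 0 ⇒ exp(X2) = -1
  r2: exp(X3) + (0)·1 = 0 ⇒ exp(X3) = 0
Π_2 = X1^-1 · X2^-1 · X5

["-1", "-1", "0", "0", "1", "0", "0", "0"]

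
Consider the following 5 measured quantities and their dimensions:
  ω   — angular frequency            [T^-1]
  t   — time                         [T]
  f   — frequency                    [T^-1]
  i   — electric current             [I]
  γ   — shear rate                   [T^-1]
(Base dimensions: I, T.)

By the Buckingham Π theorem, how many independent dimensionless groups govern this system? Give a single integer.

3

Write exponents as rows I,T / cols ω,t,f,i,γ:
  I: [ 0  0  0  1  0]
  T: [-1  1 -1  0 -1]
Row reduction gives pivot columns ω,i; rank = 2
5 vars − rank 2 = 3 Π groups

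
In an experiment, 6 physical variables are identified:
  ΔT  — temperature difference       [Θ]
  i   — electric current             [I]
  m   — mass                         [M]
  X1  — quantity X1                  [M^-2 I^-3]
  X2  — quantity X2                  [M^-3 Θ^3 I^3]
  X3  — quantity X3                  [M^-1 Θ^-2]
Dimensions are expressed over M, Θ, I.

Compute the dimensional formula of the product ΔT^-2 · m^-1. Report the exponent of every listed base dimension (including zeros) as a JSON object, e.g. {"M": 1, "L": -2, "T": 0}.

Exponent matrix [M,Θ,I] × [ΔT,i,m,X1,X2,X3]:
  M: [ 0  0  1 -2 -3 -1]
  Θ: [ 1  0  0  0  3 -2]
  I: [ 0  1  0 -3  3  0]
  [M]: (-2)·0+(-1)·1 = -1
  [Θ]: (-2)·1+(-1)·0 = -2
  [I]: (-2)·0+(-1)·0 = 0
⇒ M^-1 Θ^-2

{"M": -1, "Θ": -2, "I": 0}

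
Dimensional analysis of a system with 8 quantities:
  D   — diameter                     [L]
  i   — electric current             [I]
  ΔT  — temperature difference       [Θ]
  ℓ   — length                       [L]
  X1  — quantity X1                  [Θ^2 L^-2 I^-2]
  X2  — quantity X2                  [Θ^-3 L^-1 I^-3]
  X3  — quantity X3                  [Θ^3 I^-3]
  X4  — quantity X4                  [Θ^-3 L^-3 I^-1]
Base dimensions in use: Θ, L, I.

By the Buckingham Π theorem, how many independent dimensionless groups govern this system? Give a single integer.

Dimensional matrix (Θ×L×I by D×i×ΔT×ℓ×X1×X2×X3×X4):
  Θ: [ 0  0  1  0  2 -3  3 -3]
  L: [ 1  0  0  1 -2 -1  0 -3]
  I: [ 0  1  0  0 -2 -3 -3 -1]
Echelon form has 3 nonzero rows (pivots: D,i,ΔT)
8 vars − rank 3 = 5 Π groups

5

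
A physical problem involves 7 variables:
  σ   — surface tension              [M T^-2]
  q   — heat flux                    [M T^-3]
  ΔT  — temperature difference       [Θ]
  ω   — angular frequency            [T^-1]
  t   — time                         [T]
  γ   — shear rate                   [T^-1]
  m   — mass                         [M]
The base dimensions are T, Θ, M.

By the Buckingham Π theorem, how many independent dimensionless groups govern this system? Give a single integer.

4

Write exponents as rows T,Θ,M / cols σ,q,ΔT,ω,t,γ,m:
  T: [-2 -3  0 -1  1 -1  0]
  Θ: [ 0  0  1  0  0  0  0]
  M: [ 1  1  0  0  0  0  1]
RREF → pivots at {σ,q,ΔT} ⇒ r = 3
Π count = n − r = 7 − 3 = 4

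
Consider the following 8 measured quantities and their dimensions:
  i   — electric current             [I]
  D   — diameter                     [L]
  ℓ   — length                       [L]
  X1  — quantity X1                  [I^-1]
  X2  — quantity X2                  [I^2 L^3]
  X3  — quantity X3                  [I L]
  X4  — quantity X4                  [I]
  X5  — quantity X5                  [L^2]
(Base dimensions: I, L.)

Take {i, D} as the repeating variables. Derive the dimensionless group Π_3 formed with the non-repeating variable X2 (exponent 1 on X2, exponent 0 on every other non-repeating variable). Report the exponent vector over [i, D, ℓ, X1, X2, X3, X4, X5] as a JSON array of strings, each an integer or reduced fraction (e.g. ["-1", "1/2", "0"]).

Exponent matrix [I,L] × [i,D,ℓ,X1,X2,X3,X4,X5]:
  I: [ 1  0  0 -1  2  1  1  0]
  L: [ 0  1  1  0  3  1  0  2]
RREF → pivots at {i,D} ⇒ r = 2
Repeat: i,D; free: ℓ,X1,X2,X3,X4,X5
RREF:
  r0: [   1    0    0   -1    2    1    1    0]
  r1: [   0    1    1    0    3    1    0    2]
Fix exponent of X2 at 1, ℓ at 0, X1 at 0, X3 at 0, X4 at 0, X5 at 0; solve each RREF row for its pivot's exponent:
  r0: exp(i) + (2)·1 = 0 ⇒ exp(i) = -2
  r1: exp(D) + (3)·1 = 0 ⇒ exp(D) = -3
Π_3 = i^-2 · D^-3 · X2

["-2", "-3", "0", "0", "1", "0", "0", "0"]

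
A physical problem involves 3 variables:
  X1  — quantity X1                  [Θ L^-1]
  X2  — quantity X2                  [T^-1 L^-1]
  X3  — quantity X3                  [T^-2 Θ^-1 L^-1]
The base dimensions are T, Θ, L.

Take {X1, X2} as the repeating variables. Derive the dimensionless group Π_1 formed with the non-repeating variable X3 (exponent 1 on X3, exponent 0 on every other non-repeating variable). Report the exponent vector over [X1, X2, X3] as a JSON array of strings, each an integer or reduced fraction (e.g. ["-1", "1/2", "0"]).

["1", "-2", "1"]

Dimensional matrix (T×Θ×L by X1×X2×X3):
  T: [ 0 -1 -2]
  Θ: [ 1  0 -1]
  L: [-1 -1 -1]
Row reduction gives pivot columns X1,X2; rank = 2
Repeat: X1,X2; free: X3
RREF:
  r0: [   1    0   -1]
  r1: [   0    1    2]
  r2: [   0    0    0]
Fix exponent of X3 at 1; solve each RREF row for its pivot's exponent:
  r0: exp(X1) + (-1)·1 = 0 ⇒ exp(X1) = 1
  r1: exp(X2) + (2)·1 = 0 ⇒ exp(X2) = -2
Π_1 = X1 · X2^-2 · X3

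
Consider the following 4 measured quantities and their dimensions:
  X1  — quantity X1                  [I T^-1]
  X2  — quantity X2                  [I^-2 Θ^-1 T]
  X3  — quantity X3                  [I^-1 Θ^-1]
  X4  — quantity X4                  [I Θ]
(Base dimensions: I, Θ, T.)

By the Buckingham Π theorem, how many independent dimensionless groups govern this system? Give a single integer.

2

Exponent matrix [I,Θ,T] × [X1,X2,X3,X4]:
  I: [ 1 -2 -1  1]
  Θ: [ 0 -1 -1  1]
  T: [-1  1  0  0]
Echelon form has 2 nonzero rows (pivots: X1,X2)
4 vars − rank 2 = 2 Π groups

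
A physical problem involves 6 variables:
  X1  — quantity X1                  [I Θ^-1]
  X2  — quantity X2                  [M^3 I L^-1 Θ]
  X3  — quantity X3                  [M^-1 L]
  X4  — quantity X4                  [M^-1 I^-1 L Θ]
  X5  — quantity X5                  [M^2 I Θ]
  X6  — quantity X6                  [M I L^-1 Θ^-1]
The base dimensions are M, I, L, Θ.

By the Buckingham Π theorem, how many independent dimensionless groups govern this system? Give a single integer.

Write exponents as rows M,I,L,Θ / cols X1,X2,X3,X4,X5,X6:
  M: [ 0  3 -1 -1  2  1]
  I: [ 1  1  0 -1  1  1]
  L: [ 0 -1  1  1  0 -1]
  Θ: [-1  1  0  1  1 -1]
Echelon form has 3 nonzero rows (pivots: X1,X2,X3)
Π count = n − r = 6 − 3 = 3

3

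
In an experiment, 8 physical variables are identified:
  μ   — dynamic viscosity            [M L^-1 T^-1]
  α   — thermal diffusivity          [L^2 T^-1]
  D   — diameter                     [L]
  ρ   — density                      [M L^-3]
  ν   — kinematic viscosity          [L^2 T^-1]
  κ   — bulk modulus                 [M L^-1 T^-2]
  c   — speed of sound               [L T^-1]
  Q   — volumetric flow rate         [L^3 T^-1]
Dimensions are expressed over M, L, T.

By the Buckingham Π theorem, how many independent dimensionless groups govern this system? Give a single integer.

5

Dimensional matrix (M×L×T by μ×α×D×ρ×ν×κ×c×Q):
  M: [ 1  0  0  1  0  1  0  0]
  L: [-1  2  1 -3  2 -1  1  3]
  T: [-1 -1  0  0 -1 -2 -1 -1]
Row reduction gives pivot columns μ,α,D; rank = 3
n=8, r=3 ⇒ 5 dimensionless groups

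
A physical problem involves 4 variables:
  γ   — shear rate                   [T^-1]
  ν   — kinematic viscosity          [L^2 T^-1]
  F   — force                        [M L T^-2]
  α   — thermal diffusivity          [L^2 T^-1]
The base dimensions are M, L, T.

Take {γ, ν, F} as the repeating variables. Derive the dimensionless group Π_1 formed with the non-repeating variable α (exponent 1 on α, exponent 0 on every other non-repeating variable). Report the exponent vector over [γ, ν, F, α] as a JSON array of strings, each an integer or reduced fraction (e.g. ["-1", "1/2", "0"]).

Write exponents as rows M,L,T / cols γ,ν,F,α:
  M: [ 0  0  1  0]
  L: [ 0  2  1  2]
  T: [-1 -1 -2 -1]
Row reduction gives pivot columns γ,ν,F; rank = 3
Repeat: γ,ν,F; free: α
RREF:
  r0: [   1    0    0    0]
  r1: [   0    1    0    1]
  r2: [   0    0    1    0]
Fix exponent of α at 1; solve each RREF row for its pivot's exponent:
  r0: exp(γ) + (0)·1 = 0 ⇒ exp(γ) = 0
  r1: exp(ν) + (1)·1 = 0 ⇒ exp(ν) = -1
  r2: exp(F) + (0)·1 = 0 ⇒ exp(F) = 0
Π_1 = ν^-1 · α

["0", "-1", "0", "1"]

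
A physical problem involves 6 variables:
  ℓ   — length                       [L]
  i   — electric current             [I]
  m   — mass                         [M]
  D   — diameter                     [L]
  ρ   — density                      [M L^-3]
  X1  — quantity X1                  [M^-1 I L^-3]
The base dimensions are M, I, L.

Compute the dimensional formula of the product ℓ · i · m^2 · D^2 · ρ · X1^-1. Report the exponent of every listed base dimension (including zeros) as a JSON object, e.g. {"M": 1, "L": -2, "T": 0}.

{"M": 4, "I": 0, "L": 3}

Dimensional matrix (M×I×L by ℓ×i×m×D×ρ×X1):
  M: [ 0  0  1  0  1 -1]
  I: [ 0  1  0  0  0  1]
  L: [ 1  0  0  1 -3 -3]
  [M]: (1)·0+(1)·0+(2)·1+(2)·0+(1)·1+(-1)·-1 = 4
  [I]: (1)·0+(1)·1+(2)·0+(2)·0+(1)·0+(-1)·1 = 0
  [L]: (1)·1+(1)·0+(2)·0+(2)·1+(1)·-3+(-1)·-3 = 3
⇒ M^4 L^3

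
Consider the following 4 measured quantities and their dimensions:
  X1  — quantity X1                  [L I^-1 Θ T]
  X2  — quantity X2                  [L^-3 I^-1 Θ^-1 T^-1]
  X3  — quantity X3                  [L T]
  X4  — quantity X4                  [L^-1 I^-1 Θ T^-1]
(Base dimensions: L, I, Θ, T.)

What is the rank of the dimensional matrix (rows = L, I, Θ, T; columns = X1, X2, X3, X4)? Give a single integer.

Dimensional matrix (L×I×Θ×T by X1×X2×X3×X4):
  L: [ 1 -3  1 -1]
  I: [-1 -1  0 -1]
  Θ: [ 1 -1  0  1]
  T: [ 1 -1  1 -1]
Echelon form has 3 nonzero rows (pivots: X1,X2,X3)

3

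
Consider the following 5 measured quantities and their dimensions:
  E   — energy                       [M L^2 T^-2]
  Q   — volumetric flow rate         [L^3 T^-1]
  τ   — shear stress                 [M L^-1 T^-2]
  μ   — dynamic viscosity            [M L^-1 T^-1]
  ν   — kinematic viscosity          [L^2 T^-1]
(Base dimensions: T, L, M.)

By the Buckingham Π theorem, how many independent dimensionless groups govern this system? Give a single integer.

Write exponents as rows T,L,M / cols E,Q,τ,μ,ν:
  T: [-2 -1 -2 -1 -1]
  L: [ 2  3 -1 -1  2]
  M: [ 1  0  1  1  0]
RREF → pivots at {E,Q,τ} ⇒ r = 3
n=5, r=3 ⇒ 2 dimensionless groups

2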